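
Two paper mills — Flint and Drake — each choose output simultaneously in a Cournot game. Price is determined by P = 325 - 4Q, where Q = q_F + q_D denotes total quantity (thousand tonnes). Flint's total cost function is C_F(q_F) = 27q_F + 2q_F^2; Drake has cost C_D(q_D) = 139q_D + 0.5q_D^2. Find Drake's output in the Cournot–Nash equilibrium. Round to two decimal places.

Flint's profit: π_F = (325 - 4Q)q_F - (27q_F + 2q_F²). Setting ∂π_F/∂q_F = 0: 298 - 12q_F - 4(q_D) = 0.
Drake's first-order condition: 186 - 9q_D - 4(q_F) = 0.
Best responses: q_F = (298 - 4q_D)/12, q_D = (186 - 4q_F)/9.
Solving the pair: q_F = 969/46, q_D = 260/23.

11.30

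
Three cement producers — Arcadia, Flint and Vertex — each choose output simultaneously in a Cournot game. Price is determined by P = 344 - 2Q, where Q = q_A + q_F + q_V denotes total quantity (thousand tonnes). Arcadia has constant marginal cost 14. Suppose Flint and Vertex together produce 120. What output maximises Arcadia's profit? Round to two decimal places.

22.50

With rivals' combined output fixed at 120, Arcadia's profit is π_A = (344 - 2·120 - 2q_A)q_A - (14q_A) = (104 - 2q_A)q_A - (14q_A).
∂π_A/∂q_A = 90 - 4q_A = 0, so q_A = 45/2.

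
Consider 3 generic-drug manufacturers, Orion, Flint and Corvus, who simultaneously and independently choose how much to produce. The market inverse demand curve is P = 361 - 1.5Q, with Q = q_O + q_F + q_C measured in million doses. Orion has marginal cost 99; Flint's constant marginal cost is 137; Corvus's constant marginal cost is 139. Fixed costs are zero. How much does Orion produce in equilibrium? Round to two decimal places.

56.67

Orion's profit: π_O = (361 - 1.5Q)q_O - (99q_O). Setting ∂π_O/∂q_O = 0: 262 - 3q_O - (3/2)(q_F + q_C) = 0.
Flint's first-order condition: 224 - 3q_F - (3/2)(q_O + q_C) = 0.
Corvus's first-order condition: 222 - 3q_C - (3/2)(q_O + q_F) = 0.
Summing all 3 equations gives 708 − 6Q = 0, hence Q = 118.
Back-substituting: q_O = (262 − 177)/(3/2) = 170/3, q_F = (224 − 177)/(3/2) = 94/3, q_C = (222 − 177)/(3/2) = 30.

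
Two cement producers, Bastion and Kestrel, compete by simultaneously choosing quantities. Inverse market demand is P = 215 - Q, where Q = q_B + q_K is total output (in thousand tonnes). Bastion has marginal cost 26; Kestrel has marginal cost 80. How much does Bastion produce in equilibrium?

81

Bastion's profit: π_B = (215 - Q)q_B - (26q_B). Setting ∂π_B/∂q_B = 0: 189 - 2q_B - (q_K) = 0.
Kestrel's first-order condition: 135 - 2q_K - (q_B) = 0.
So q_B = (189 - q_K)/2 and q_K = (135 - q_B)/2.
Substituting one into the other gives q_B = 81 and q_K = 27.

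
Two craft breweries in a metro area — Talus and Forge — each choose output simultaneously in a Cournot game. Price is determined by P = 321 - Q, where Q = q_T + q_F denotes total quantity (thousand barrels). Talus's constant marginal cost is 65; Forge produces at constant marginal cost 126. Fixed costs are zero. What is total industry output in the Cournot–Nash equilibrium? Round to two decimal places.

Talus's profit: π_T = (321 - Q)q_T - (65q_T). Setting ∂π_T/∂q_T = 0: 256 - 2q_T - (q_F) = 0.
Forge's first-order condition: 195 - 2q_F - (q_T) = 0.
Rearranging gives the reaction functions q_T = (256 - q_F)/2 and q_F = (195 - q_T)/2.
Solving the pair: q_T = 317/3, q_F = 134/3.
Total output Q = 317/3 + 134/3 = 451/3.

150.33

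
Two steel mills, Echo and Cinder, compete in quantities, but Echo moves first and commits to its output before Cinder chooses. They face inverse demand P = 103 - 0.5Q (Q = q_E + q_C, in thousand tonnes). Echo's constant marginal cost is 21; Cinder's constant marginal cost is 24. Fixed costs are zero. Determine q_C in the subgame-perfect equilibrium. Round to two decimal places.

36.50

The follower Cinder best-responds to any q_E: π_C = (103 - 0.5Q)q_C - 24q_C.
Follower FOC: 79 - (1/2)q_E - q_C = 0, so q_C(q_E) = (79 - (1/2)q_E).
Echo substitutes q_C(q_E) into its own profit: π_E = q_E(103 - (1/2)q_E - (79 - (1/2)q_E)/2) - 21q_E = (127/2 - (1/4)q_E)q_E - 21q_E.
Leader FOC: 85/2 - (1/2)q_E = 0, so q_E = 85.
Then q_C = (79 - (1/2)·85) = 73/2.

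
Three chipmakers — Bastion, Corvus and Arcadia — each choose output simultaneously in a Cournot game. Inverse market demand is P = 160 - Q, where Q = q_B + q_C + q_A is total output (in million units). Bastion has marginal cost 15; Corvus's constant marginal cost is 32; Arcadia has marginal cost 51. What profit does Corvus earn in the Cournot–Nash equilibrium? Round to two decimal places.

Bastion's profit: π_B = (160 - Q)q_B - (15q_B). Setting ∂π_B/∂q_B = 0: 145 - 2q_B - (q_C + q_A) = 0.
Corvus's profit: π_C = (160 - Q)q_C - (32q_C). Setting ∂π_C/∂q_C = 0: 128 - 2q_C - (q_B + q_A) = 0.
Arcadia's first-order condition: 109 - 2q_A - (q_B + q_C) = 0.
Summing all 3 equations gives 382 − 4Q = 0, hence Q = 191/2.
Back-substituting: q_B = (145 − 191/2) = 99/2, q_C = (128 − 191/2) = 65/2, q_A = (109 − 191/2) = 27/2.
Price P = 160 - 191/2 = 129/2.
Corvus's profit: (129/2 - 32)·(65/2) = 1056.2500.

1056.25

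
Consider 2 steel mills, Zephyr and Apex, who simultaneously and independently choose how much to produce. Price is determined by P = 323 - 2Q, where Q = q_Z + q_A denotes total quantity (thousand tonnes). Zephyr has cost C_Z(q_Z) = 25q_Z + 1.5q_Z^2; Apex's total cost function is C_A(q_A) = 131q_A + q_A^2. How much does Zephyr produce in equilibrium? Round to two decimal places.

Zephyr's profit: π_Z = (323 - 2Q)q_Z - (25q_Z + (3/2)q_Z²). Setting ∂π_Z/∂q_Z = 0: 298 - 7q_Z - 2(q_A) = 0.
Apex's first-order condition: 192 - 6q_A - 2(q_Z) = 0.
Best responses: q_Z = (298 - 2q_A)/7, q_A = (192 - 2q_Z)/6.
Solving the pair: q_Z = 702/19, q_A = 374/19.

36.95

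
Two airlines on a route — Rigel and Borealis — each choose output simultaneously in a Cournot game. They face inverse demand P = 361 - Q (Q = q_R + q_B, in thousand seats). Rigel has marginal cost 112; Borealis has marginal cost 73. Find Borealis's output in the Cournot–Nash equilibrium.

Rigel's profit: π_R = (361 - Q)q_R - (112q_R). Setting ∂π_R/∂q_R = 0: 249 - 2q_R - (q_B) = 0.
Borealis's first-order condition: 288 - 2q_B - (q_R) = 0.
Rearranging gives the reaction functions q_R = (249 - q_B)/2 and q_B = (288 - q_R)/2.
Substituting one into the other gives q_R = 70 and q_B = 109.

109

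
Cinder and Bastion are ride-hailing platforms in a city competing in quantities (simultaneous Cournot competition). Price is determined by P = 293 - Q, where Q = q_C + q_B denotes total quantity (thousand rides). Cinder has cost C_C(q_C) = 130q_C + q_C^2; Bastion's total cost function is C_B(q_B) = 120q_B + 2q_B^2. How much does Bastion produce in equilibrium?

Cinder's profit: π_C = (293 - Q)q_C - (130q_C + q_C²). Setting ∂π_C/∂q_C = 0: 163 - 4q_C - (q_B) = 0.
Bastion's first-order condition: 173 - 6q_B - (q_C) = 0.
Best responses: q_C = (163 - q_B)/4, q_B = (173 - q_C)/6.
Solving the pair: q_C = 35, q_B = 23.

23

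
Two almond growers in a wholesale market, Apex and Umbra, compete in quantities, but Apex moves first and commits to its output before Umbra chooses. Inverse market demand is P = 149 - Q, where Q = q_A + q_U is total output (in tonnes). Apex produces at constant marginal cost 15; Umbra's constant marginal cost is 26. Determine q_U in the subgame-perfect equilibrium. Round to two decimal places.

25.25

The follower Umbra best-responds to any q_A: π_U = (149 - Q)q_U - 26q_U.
Setting the follower's marginal profit to zero, 123 - q_A - 2q_U = 0, i.e. q_U = (123 - q_A)/2.
The leader anticipates this reaction. Substituting into P = 149 - Q gives P = 175/2 - (1/2)q_A, so π_A = (175/2 - (1/2)q_A)q_A - 15q_A.
Maximising: ∂π_A/∂q_A = 145/2 - q_A = 0, giving q_A = 145/2.
Then q_U = (123 - 145/2)/2 = 101/4.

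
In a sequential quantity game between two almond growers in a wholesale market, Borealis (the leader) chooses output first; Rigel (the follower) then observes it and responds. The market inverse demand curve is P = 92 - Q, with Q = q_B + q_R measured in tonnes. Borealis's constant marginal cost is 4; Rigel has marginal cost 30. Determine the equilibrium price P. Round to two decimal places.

32.50

Solve by backward induction. Given q_B, the follower Rigel maximises π_R = (92 - q_B - q_R)q_R - 30q_R.
Follower FOC: 62 - q_B - 2q_R = 0, so q_R(q_B) = (62 - q_B)/2.
The leader anticipates this reaction. Substituting into P = 92 - Q gives P = 61 - (1/2)q_B, so π_B = (61 - (1/2)q_B)q_B - 4q_B.
The leader's first-order condition 57 - q_B = 0 yields q_B = 57.
Then q_R = (62 - 57)/2 = 5/2.
Total output Q = 119/2, so price P = 92 - 119/2 = 65/2.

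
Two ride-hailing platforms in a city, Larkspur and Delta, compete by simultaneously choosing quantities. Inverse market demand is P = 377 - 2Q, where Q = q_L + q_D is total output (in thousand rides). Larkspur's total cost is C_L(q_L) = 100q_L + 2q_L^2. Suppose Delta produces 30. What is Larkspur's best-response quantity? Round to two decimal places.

27.13

With the rival's output fixed at 30, Larkspur's profit is π_L = (377 - 2·30 - 2q_L)q_L - (100q_L + 2q_L²) = (317 - 2q_L)q_L - (100q_L + 2q_L²).
∂π_L/∂q_L = 217 - 8q_L = 0, so q_L = 217/8.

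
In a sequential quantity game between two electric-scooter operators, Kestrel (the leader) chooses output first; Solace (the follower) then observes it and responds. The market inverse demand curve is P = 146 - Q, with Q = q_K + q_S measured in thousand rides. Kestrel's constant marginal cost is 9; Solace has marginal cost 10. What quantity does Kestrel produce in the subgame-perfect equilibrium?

69

Solve by backward induction. Given q_K, the follower Solace maximises π_S = (146 - q_K - q_S)q_S - 10q_S.
Setting the follower's marginal profit to zero, 136 - q_K - 2q_S = 0, i.e. q_S = (136 - q_K)/2.
The leader anticipates this reaction. Substituting into P = 146 - Q gives P = 78 - (1/2)q_K, so π_K = (78 - (1/2)q_K)q_K - 9q_K.
Maximising: ∂π_K/∂q_K = 69 - q_K = 0, giving q_K = 69.
Then q_S = (136 - 69)/2 = 67/2.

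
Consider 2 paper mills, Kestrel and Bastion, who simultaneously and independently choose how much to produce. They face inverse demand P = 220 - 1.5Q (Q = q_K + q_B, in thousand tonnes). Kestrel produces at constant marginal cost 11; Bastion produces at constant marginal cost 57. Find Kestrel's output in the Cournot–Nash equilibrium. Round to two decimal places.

56.67

Kestrel's profit: π_K = (220 - 1.5Q)q_K - (11q_K). Setting ∂π_K/∂q_K = 0: 209 - 3q_K - (3/2)(q_B) = 0.
Bastion's profit: π_B = (220 - 1.5Q)q_B - (57q_B). Setting ∂π_B/∂q_B = 0: 163 - 3q_B - (3/2)(q_K) = 0.
So q_K = (209 - (3/2)q_B)/3 and q_B = (163 - (3/2)q_K)/3.
Substituting one into the other gives q_K = 170/3 and q_B = 26.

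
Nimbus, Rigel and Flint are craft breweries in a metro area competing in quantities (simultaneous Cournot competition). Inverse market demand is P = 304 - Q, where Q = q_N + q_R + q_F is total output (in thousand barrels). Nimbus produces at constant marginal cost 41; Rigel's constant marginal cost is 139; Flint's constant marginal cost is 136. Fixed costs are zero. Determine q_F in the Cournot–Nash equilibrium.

Nimbus's profit: π_N = (304 - Q)q_N - (41q_N). Setting ∂π_N/∂q_N = 0: 263 - 2q_N - (q_R + q_F) = 0.
Rigel's profit: π_R = (304 - Q)q_R - (139q_R). Setting ∂π_R/∂q_R = 0: 165 - 2q_R - (q_N + q_F) = 0.
Flint's profit: π_F = (304 - Q)q_F - (136q_F). Setting ∂π_F/∂q_F = 0: 168 - 2q_F - (q_N + q_R) = 0.
Adding the 3 conditions: 596 − 2Q − 2Q = 0, i.e. Q = 149.
Back-substituting: q_N = (263 − 149) = 114, q_R = (165 − 149) = 16, q_F = (168 − 149) = 19.

19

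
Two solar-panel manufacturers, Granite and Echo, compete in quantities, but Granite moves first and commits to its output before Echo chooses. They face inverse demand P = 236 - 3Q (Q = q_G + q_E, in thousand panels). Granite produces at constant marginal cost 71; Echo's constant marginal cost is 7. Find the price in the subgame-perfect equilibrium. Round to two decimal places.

The follower Echo best-responds to any q_G: π_E = (236 - 3Q)q_E - 7q_E.
Follower FOC: 229 - 3q_G - 6q_E = 0, so q_E(q_G) = (229 - 3q_G)/6.
The leader anticipates this reaction. Substituting into P = 236 - 3Q gives P = 243/2 - (3/2)q_G, so π_G = (243/2 - (3/2)q_G)q_G - 71q_G.
The leader's first-order condition 101/2 - 3q_G = 0 yields q_G = 101/6.
Then q_E = (229 - 3·(101/6))/6 = 119/4.
Total output Q = 559/12, so price P = 236 - 3·(559/12) = 385/4.

96.25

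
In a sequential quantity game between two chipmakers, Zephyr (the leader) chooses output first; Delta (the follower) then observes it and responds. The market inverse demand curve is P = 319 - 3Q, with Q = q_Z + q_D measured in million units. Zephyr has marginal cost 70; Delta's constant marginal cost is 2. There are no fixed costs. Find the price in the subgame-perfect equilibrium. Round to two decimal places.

115.25

Solve by backward induction. Given q_Z, the follower Delta maximises π_D = (319 - 3q_Z - 3q_D)q_D - 2q_D.
∂π_D/∂q_D = 317 - 3q_Z - 6q_D = 0 gives the reaction function q_D = (317 - 3q_Z)/6.
Zephyr substitutes q_D(q_Z) into its own profit: π_Z = q_Z(319 - 3q_Z - (317 - 3q_Z)/2) - 70q_Z = (321/2 - (3/2)q_Z)q_Z - 70q_Z.
Maximising: ∂π_Z/∂q_Z = 181/2 - 3q_Z = 0, giving q_Z = 181/6.
Then q_D = (317 - 3·(181/6))/6 = 151/4.
Total output Q = 815/12, so price P = 319 - 3·(815/12) = 461/4.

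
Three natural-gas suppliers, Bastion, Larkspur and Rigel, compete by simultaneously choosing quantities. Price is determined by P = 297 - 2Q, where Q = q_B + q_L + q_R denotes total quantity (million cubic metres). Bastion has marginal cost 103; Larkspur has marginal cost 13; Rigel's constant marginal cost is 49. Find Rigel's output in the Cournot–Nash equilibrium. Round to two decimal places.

33.25

Bastion's profit: π_B = (297 - 2Q)q_B - (103q_B). Setting ∂π_B/∂q_B = 0: 194 - 4q_B - 2(q_L + q_R) = 0.
Larkspur's first-order condition: 284 - 4q_L - 2(q_B + q_R) = 0.
Rigel's profit: π_R = (297 - 2Q)q_R - (49q_R). Setting ∂π_R/∂q_R = 0: 248 - 4q_R - 2(q_B + q_L) = 0.
Summing all 3 equations gives 726 − 8Q = 0, hence Q = 363/4.
Back-substituting: q_B = (194 − 363/2)/2 = 25/4, q_L = (284 − 363/2)/2 = 205/4, q_R = (248 − 363/2)/2 = 133/4.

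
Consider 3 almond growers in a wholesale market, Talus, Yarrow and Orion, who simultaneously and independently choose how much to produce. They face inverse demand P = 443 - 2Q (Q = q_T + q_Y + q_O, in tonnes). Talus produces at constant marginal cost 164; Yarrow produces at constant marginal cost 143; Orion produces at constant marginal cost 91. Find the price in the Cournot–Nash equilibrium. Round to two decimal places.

210.25

Talus's profit: π_T = (443 - 2Q)q_T - (164q_T). Setting ∂π_T/∂q_T = 0: 279 - 4q_T - 2(q_Y + q_O) = 0.
Yarrow's first-order condition: 300 - 4q_Y - 2(q_T + q_O) = 0.
Orion's first-order condition: 352 - 4q_O - 2(q_T + q_Y) = 0.
Adding the 3 conditions: 931 − 4Q − 4Q = 0, i.e. Q = 931/8.
Back-substituting: q_T = (279 − 931/4)/2 = 185/8, q_Y = (300 − 931/4)/2 = 269/8, q_O = (352 − 931/4)/2 = 477/8.
Total output Q = 931/8, so price P = 443 - 2·(931/8) = 841/4.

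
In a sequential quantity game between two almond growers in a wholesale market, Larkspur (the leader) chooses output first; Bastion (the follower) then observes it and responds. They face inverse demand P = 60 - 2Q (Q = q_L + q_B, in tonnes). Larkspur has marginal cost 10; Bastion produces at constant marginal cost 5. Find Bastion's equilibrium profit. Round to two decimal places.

Solve by backward induction. Given q_L, the follower Bastion maximises π_B = (60 - 2q_L - 2q_B)q_B - 5q_B.
Follower FOC: 55 - 2q_L - 4q_B = 0, so q_B(q_L) = (55 - 2q_L)/4.
The leader anticipates this reaction. Substituting into P = 60 - 2Q gives P = 65/2 - q_L, so π_L = (65/2 - q_L)q_L - 10q_L.
The leader's first-order condition 45/2 - 2q_L = 0 yields q_L = 45/4.
Then q_B = (55 - 2·(45/4))/4 = 65/8.
Price P = 60 - 2·(155/8) = 85/4.
Bastion's profit: (85/4 - 5)·(65/8) = 132.0313.

132.03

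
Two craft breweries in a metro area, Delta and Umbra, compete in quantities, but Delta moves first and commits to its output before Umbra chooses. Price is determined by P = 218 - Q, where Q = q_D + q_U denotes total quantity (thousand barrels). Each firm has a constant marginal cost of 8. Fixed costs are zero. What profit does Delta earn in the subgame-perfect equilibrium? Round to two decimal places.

The follower Umbra best-responds to any q_D: π_U = (218 - Q)q_U - 8q_U.
Setting the follower's marginal profit to zero, 210 - q_D - 2q_U = 0, i.e. q_U = (210 - q_D)/2.
Delta substitutes q_U(q_D) into its own profit: π_D = q_D(218 - q_D - (210 - q_D)/2) - 8q_D = (113 - (1/2)q_D)q_D - 8q_D.
The leader's first-order condition 105 - q_D = 0 yields q_D = 105.
Then q_U = (210 - 105)/2 = 105/2.
Price P = 218 - 315/2 = 121/2.
Delta's profit: (121/2 - 8)·105 = 5512.5000.

5512.50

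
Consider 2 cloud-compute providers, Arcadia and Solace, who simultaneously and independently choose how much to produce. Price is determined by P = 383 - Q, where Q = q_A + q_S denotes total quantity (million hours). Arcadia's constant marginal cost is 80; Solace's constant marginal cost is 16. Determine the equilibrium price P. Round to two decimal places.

159.67

Arcadia's profit: π_A = (383 - Q)q_A - (80q_A). Setting ∂π_A/∂q_A = 0: 303 - 2q_A - (q_S) = 0.
Solace's first-order condition: 367 - 2q_S - (q_A) = 0.
Best responses: q_A = (303 - q_S)/2, q_S = (367 - q_A)/2.
Solving the pair: q_A = 239/3, q_S = 431/3.
Total output Q = 670/3, so price P = 383 - 670/3 = 479/3.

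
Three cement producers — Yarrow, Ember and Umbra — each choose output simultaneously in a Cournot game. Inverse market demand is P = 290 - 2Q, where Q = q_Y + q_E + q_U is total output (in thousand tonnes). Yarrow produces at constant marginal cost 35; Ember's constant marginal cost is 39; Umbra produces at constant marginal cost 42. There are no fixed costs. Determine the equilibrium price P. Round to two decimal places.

101.50

Yarrow's profit: π_Y = (290 - 2Q)q_Y - (35q_Y). Setting ∂π_Y/∂q_Y = 0: 255 - 4q_Y - 2(q_E + q_U) = 0.
Ember's profit: π_E = (290 - 2Q)q_E - (39q_E). Setting ∂π_E/∂q_E = 0: 251 - 4q_E - 2(q_Y + q_U) = 0.
Umbra's profit: π_U = (290 - 2Q)q_U - (42q_U). Setting ∂π_U/∂q_U = 0: 248 - 4q_U - 2(q_Y + q_E) = 0.
Adding the 3 first-order conditions: 754 − 8Q = 0, so Q = 377/4.
Back-substituting: q_Y = (255 − 377/2)/2 = 133/4, q_E = (251 − 377/2)/2 = 125/4, q_U = (248 − 377/2)/2 = 119/4.
Total output Q = 377/4, so price P = 290 - 2·(377/4) = 203/2.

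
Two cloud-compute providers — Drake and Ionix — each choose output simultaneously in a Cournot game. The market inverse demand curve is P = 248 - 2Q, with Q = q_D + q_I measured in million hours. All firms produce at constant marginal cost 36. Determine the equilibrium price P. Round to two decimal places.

Each firm earns π_i = (248 - 2Q)q_i - 36q_i.
First-order condition (treating rivals' output as given): 212 - 4q_i - 2q_j = 0.
With identical firms every q_j equals q_i, so q_j = q_i and 212 = 6q_i, giving q_i = 106/3.
Total output Q = 212/3, so price P = 248 - 2·(212/3) = 320/3.

106.67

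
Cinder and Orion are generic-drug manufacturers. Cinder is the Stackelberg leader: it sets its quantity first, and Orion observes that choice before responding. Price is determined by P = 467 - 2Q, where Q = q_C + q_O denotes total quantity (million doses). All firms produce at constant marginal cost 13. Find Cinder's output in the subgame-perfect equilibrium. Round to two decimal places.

113.50

The follower Orion best-responds to any q_C: π_O = (467 - 2Q)q_O - 13q_O.
∂π_O/∂q_O = 454 - 2q_C - 4q_O = 0 gives the reaction function q_O = (454 - 2q_C)/4.
Cinder substitutes q_O(q_C) into its own profit: π_C = q_C(467 - 2q_C - (454 - 2q_C)/2) - 13q_C = (240 - q_C)q_C - 13q_C.
Leader FOC: 227 - 2q_C = 0, so q_C = 227/2.
Then q_O = (454 - 2·(227/2))/4 = 227/4.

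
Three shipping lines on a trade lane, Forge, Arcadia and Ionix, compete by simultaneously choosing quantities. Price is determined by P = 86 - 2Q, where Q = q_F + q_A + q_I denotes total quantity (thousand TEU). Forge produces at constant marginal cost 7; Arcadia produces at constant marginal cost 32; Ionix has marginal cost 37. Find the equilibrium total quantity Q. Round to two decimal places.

Forge's profit: π_F = (86 - 2Q)q_F - (7q_F). Setting ∂π_F/∂q_F = 0: 79 - 4q_F - 2(q_A + q_I) = 0.
Arcadia's profit: π_A = (86 - 2Q)q_A - (32q_A). Setting ∂π_A/∂q_A = 0: 54 - 4q_A - 2(q_F + q_I) = 0.
Ionix's profit: π_I = (86 - 2Q)q_I - (37q_I). Setting ∂π_I/∂q_I = 0: 49 - 4q_I - 2(q_F + q_A) = 0.
Adding the 3 conditions: 182 − 4Q − 4Q = 0, i.e. Q = 91/4.
Back-substituting: q_F = (79 − 91/2)/2 = 67/4, q_A = (54 − 91/2)/2 = 17/4, q_I = (49 − 91/2)/2 = 7/4.
Total output Q = 67/4 + 17/4 + 7/4 = 91/4.

22.75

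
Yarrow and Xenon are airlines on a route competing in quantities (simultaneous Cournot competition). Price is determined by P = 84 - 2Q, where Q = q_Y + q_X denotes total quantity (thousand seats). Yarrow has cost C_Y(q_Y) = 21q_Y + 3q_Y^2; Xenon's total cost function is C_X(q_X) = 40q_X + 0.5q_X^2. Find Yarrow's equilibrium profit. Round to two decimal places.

Yarrow's profit: π_Y = (84 - 2Q)q_Y - (21q_Y + 3q_Y²). Setting ∂π_Y/∂q_Y = 0: 63 - 10q_Y - 2(q_X) = 0.
Xenon's profit: π_X = (84 - 2Q)q_X - (40q_X + (1/2)q_X²). Setting ∂π_X/∂q_X = 0: 44 - 5q_X - 2(q_Y) = 0.
Rearranging gives the reaction functions q_Y = (63 - 2q_X)/10 and q_X = (44 - 2q_Y)/5.
Solving the pair: q_Y = 227/46, q_X = 157/23.
Price P = 84 - 2·(541/46) = 1391/23.
Yarrow's profit: (1391/23)·(227/46) - 21·(227/46) - 3(227/46)² = 121.7604.

121.76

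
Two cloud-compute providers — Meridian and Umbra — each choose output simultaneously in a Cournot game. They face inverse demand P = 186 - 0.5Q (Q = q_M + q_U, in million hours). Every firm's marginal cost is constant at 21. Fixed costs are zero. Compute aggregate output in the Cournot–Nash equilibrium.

A representative firm's profit is π_i = q_i(186 - 0.5Q) - 21q_i.
First-order condition (treating rivals' output as given): 165 - q_i - (1/2)q_j = 0.
With identical firms every q_j equals q_i, so q_j = q_i and 165 = (3/2)q_i, giving q_i = 110.
Total output Q = 110 + 110 = 220.

220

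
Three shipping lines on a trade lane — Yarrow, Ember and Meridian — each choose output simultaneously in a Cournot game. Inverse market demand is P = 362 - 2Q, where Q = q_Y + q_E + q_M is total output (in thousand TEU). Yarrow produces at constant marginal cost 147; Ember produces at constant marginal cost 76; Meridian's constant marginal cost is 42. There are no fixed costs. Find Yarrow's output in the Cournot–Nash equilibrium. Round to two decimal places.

Yarrow's profit: π_Y = (362 - 2Q)q_Y - (147q_Y). Setting ∂π_Y/∂q_Y = 0: 215 - 4q_Y - 2(q_E + q_M) = 0.
Ember's profit: π_E = (362 - 2Q)q_E - (76q_E). Setting ∂π_E/∂q_E = 0: 286 - 4q_E - 2(q_Y + q_M) = 0.
Meridian's first-order condition: 320 - 4q_M - 2(q_Y + q_E) = 0.
Summing all 3 equations gives 821 − 8Q = 0, hence Q = 821/8.
Back-substituting: q_Y = (215 − 821/4)/2 = 39/8, q_E = (286 − 821/4)/2 = 323/8, q_M = (320 − 821/4)/2 = 459/8.

4.88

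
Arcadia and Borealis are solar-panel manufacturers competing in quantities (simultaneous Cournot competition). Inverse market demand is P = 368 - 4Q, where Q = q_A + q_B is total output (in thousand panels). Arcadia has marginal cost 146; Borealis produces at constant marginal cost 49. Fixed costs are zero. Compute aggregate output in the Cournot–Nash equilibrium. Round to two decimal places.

45.08

Arcadia's profit: π_A = (368 - 4Q)q_A - (146q_A). Setting ∂π_A/∂q_A = 0: 222 - 8q_A - 4(q_B) = 0.
Borealis's first-order condition: 319 - 8q_B - 4(q_A) = 0.
Best responses: q_A = (222 - 4q_B)/8, q_B = (319 - 4q_A)/8.
Solving the pair: q_A = 125/12, q_B = 104/3.
Total output Q = 125/12 + 104/3 = 541/12.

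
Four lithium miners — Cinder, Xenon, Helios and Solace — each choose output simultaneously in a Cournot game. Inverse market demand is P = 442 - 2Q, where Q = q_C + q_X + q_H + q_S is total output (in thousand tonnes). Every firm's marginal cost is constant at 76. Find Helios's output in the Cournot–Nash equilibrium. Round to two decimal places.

36.60

Each firm earns π_i = (442 - 2Q)q_i - 76q_i.
First-order condition (treating rivals' output as given): 366 - 4q_i - 2·Σ_{j≠i} q_j = 0.
By symmetry each firm produces the same amount; substituting Σ_{j≠i} q_j = 3q_i yields q_i = 366/10 = 183/5.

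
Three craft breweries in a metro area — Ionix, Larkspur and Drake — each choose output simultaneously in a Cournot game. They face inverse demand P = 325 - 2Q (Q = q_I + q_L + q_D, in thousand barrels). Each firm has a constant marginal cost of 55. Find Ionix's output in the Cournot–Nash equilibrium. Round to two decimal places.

Each firm earns π_i = (325 - 2Q)q_i - 55q_i.
First-order condition (treating rivals' output as given): 270 - 4q_i - 2·Σ_{j≠i} q_j = 0.
With identical firms every q_j equals q_i, so Σ_{j≠i} q_j = 2q_i and 270 = 8q_i, giving q_i = 135/4.

33.75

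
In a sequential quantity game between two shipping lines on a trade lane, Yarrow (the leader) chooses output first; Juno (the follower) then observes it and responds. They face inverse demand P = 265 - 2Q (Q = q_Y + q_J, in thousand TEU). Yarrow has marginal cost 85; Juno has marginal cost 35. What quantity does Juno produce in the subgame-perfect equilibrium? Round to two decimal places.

41.25

Solve by backward induction. Given q_Y, the follower Juno maximises π_J = (265 - 2q_Y - 2q_J)q_J - 35q_J.
Setting the follower's marginal profit to zero, 230 - 2q_Y - 4q_J = 0, i.e. q_J = (230 - 2q_Y)/4.
The leader anticipates this reaction. Substituting into P = 265 - 2Q gives P = 150 - q_Y, so π_Y = (150 - q_Y)q_Y - 85q_Y.
Maximising: ∂π_Y/∂q_Y = 65 - 2q_Y = 0, giving q_Y = 65/2.
Then q_J = (230 - 2·(65/2))/4 = 165/4.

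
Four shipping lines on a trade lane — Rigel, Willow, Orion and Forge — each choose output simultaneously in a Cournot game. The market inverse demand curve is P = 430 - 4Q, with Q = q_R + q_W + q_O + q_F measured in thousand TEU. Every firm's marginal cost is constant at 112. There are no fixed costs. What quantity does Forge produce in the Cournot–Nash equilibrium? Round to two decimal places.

A representative firm's profit is π_i = q_i(430 - 4Q) - 112q_i.
First-order condition (treating rivals' output as given): 318 - 8q_i - 4·Σ_{j≠i} q_j = 0.
By symmetry each firm produces the same amount; substituting Σ_{j≠i} q_j = 3q_i yields q_i = 318/20 = 159/10.

15.90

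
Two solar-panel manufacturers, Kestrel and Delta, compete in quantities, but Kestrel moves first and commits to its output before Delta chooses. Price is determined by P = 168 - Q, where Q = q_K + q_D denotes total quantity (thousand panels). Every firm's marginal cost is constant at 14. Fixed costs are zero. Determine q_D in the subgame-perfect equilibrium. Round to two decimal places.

The follower Delta best-responds to any q_K: π_D = (168 - Q)q_D - 14q_D.
Setting the follower's marginal profit to zero, 154 - q_K - 2q_D = 0, i.e. q_D = (154 - q_K)/2.
The leader anticipates this reaction. Substituting into P = 168 - Q gives P = 91 - (1/2)q_K, so π_K = (91 - (1/2)q_K)q_K - 14q_K.
The leader's first-order condition 77 - q_K = 0 yields q_K = 77.
Then q_D = (154 - 77)/2 = 77/2.

38.50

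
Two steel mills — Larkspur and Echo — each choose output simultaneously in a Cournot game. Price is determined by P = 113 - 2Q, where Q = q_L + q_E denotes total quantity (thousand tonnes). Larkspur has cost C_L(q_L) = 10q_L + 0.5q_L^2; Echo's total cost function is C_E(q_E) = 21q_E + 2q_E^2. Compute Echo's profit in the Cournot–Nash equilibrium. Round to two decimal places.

Larkspur's profit: π_L = (113 - 2Q)q_L - (10q_L + (1/2)q_L²). Setting ∂π_L/∂q_L = 0: 103 - 5q_L - 2(q_E) = 0.
Echo's first-order condition: 92 - 8q_E - 2(q_L) = 0.
So q_L = (103 - 2q_E)/5 and q_E = (92 - 2q_L)/8.
Substituting one into the other gives q_L = 160/9 and q_E = 127/18.
Price P = 113 - 2·(149/6) = 190/3.
Echo's profit: (190/3)·(127/18) - 21·(127/18) - 2(127/18)² = 199.1235.

199.12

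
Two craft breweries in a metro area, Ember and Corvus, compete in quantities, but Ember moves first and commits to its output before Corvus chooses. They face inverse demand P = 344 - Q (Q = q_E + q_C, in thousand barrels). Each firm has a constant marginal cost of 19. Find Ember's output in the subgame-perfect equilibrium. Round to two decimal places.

162.50

Solve by backward induction. Given q_E, the follower Corvus maximises π_C = (344 - q_E - q_C)q_C - 19q_C.
∂π_C/∂q_C = 325 - q_E - 2q_C = 0 gives the reaction function q_C = (325 - q_E)/2.
Ember substitutes q_C(q_E) into its own profit: π_E = q_E(344 - q_E - (325 - q_E)/2) - 19q_E = (363/2 - (1/2)q_E)q_E - 19q_E.
The leader's first-order condition 325/2 - q_E = 0 yields q_E = 325/2.
Then q_C = (325 - 325/2)/2 = 325/4.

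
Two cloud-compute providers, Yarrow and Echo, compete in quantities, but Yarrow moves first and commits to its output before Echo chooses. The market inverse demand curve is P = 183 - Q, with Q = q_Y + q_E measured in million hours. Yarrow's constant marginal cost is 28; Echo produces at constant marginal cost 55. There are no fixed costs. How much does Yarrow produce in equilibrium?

The follower Echo best-responds to any q_Y: π_E = (183 - Q)q_E - 55q_E.
Follower FOC: 128 - q_Y - 2q_E = 0, so q_E(q_Y) = (128 - q_Y)/2.
Yarrow substitutes q_E(q_Y) into its own profit: π_Y = q_Y(183 - q_Y - (128 - q_Y)/2) - 28q_Y = (119 - (1/2)q_Y)q_Y - 28q_Y.
Leader FOC: 91 - q_Y = 0, so q_Y = 91.
Then q_E = (128 - 91)/2 = 37/2.

91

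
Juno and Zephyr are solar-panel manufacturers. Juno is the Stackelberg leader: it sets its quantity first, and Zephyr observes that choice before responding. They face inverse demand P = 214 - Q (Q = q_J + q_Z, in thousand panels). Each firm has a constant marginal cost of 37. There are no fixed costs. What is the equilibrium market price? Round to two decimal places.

81.25

The follower Zephyr best-responds to any q_J: π_Z = (214 - Q)q_Z - 37q_Z.
Setting the follower's marginal profit to zero, 177 - q_J - 2q_Z = 0, i.e. q_Z = (177 - q_J)/2.
The leader anticipates this reaction. Substituting into P = 214 - Q gives P = 251/2 - (1/2)q_J, so π_J = (251/2 - (1/2)q_J)q_J - 37q_J.
Leader FOC: 177/2 - q_J = 0, so q_J = 177/2.
Then q_Z = (177 - 177/2)/2 = 177/4.
Total output Q = 531/4, so price P = 214 - 531/4 = 325/4.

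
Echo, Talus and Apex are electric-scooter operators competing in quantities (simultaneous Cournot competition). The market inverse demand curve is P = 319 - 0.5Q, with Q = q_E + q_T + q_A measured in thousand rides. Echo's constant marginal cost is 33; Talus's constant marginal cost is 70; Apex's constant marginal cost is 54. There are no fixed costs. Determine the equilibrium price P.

Echo's profit: π_E = (319 - 0.5Q)q_E - (33q_E). Setting ∂π_E/∂q_E = 0: 286 - q_E - (1/2)(q_T + q_A) = 0.
Talus's first-order condition: 249 - q_T - (1/2)(q_E + q_A) = 0.
Apex's first-order condition: 265 - q_A - (1/2)(q_E + q_T) = 0.
Summing all 3 equations gives 800 − 2Q = 0, hence Q = 400.
Back-substituting: q_E = (286 − 200)/(1/2) = 172, q_T = (249 − 200)/(1/2) = 98, q_A = (265 − 200)/(1/2) = 130.
Total output Q = 400, so price P = 319 - (1/2)·400 = 119.

119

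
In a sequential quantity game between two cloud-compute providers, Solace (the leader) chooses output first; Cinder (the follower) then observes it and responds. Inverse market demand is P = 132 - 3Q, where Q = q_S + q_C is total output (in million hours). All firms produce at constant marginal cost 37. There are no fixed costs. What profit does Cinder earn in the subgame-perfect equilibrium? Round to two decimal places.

188.02

Solve by backward induction. Given q_S, the follower Cinder maximises π_C = (132 - 3q_S - 3q_C)q_C - 37q_C.
Setting the follower's marginal profit to zero, 95 - 3q_S - 6q_C = 0, i.e. q_C = (95 - 3q_S)/6.
Solace substitutes q_C(q_S) into its own profit: π_S = q_S(132 - 3q_S - (95 - 3q_S)/2) - 37q_S = (169/2 - (3/2)q_S)q_S - 37q_S.
Leader FOC: 95/2 - 3q_S = 0, so q_S = 95/6.
Then q_C = (95 - 3·(95/6))/6 = 95/12.
Price P = 132 - 3·(95/4) = 243/4.
Cinder's profit: (243/4 - 37)·(95/12) = 188.0208.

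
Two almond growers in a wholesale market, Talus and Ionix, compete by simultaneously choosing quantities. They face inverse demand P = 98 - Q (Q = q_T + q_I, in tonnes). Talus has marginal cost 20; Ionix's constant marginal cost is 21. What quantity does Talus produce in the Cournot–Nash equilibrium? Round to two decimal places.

26.33

Talus's profit: π_T = (98 - Q)q_T - (20q_T). Setting ∂π_T/∂q_T = 0: 78 - 2q_T - (q_I) = 0.
Ionix's first-order condition: 77 - 2q_I - (q_T) = 0.
Best responses: q_T = (78 - q_I)/2, q_I = (77 - q_T)/2.
Solving the pair: q_T = 79/3, q_I = 76/3.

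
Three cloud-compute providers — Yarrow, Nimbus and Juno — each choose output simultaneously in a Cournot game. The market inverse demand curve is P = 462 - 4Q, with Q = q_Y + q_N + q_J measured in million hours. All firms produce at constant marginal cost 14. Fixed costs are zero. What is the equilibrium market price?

A representative firm's profit is π_i = q_i(462 - 4Q) - 14q_i.
Setting ∂π_i/∂q_i = 0 with rivals' quantities fixed: 448 - 8q_i - 4·Σ_{j≠i} q_j = 0.
By symmetry each firm produces the same amount; substituting Σ_{j≠i} q_j = 2q_i yields q_i = 448/16 = 28.
Total output Q = 84, so price P = 462 - 4·84 = 126.

126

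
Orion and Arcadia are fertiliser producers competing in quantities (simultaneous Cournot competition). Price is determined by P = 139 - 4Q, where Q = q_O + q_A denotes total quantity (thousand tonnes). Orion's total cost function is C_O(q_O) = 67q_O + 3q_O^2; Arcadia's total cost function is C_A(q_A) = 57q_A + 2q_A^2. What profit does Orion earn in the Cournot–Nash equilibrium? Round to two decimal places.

Orion's profit: π_O = (139 - 4Q)q_O - (67q_O + 3q_O²). Setting ∂π_O/∂q_O = 0: 72 - 14q_O - 4(q_A) = 0.
Arcadia's first-order condition: 82 - 12q_A - 4(q_O) = 0.
Rearranging gives the reaction functions q_O = (72 - 4q_A)/14 and q_A = (82 - 4q_O)/12.
Solving the pair: q_O = 67/19, q_A = 215/38.
Price P = 139 - 4·(349/38) = 1943/19.
Orion's profit: (1943/19)·(67/19) - 67·(67/19) - 3(67/19)² = 87.0443.

87.04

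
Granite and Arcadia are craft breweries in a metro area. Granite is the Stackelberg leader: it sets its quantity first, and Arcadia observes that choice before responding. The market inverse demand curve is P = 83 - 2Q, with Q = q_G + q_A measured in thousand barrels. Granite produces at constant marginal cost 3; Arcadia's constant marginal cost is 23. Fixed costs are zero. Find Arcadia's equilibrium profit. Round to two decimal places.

The follower Arcadia best-responds to any q_G: π_A = (83 - 2Q)q_A - 23q_A.
Setting the follower's marginal profit to zero, 60 - 2q_G - 4q_A = 0, i.e. q_A = (60 - 2q_G)/4.
Granite substitutes q_A(q_G) into its own profit: π_G = q_G(83 - 2q_G - (60 - 2q_G)/2) - 3q_G = (53 - q_G)q_G - 3q_G.
The leader's first-order condition 50 - 2q_G = 0 yields q_G = 25.
Then q_A = (60 - 2·25)/4 = 5/2.
Price P = 83 - 2·(55/2) = 28.
Arcadia's profit: (28 - 23)·(5/2) = 25/2.

12.50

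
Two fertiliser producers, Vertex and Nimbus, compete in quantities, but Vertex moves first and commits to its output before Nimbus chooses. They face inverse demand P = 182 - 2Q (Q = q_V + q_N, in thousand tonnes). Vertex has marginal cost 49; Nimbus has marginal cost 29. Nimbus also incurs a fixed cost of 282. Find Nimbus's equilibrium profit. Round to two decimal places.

Solve by backward induction. Given q_V, the follower Nimbus maximises π_N = (182 - 2q_V - 2q_N)q_N - 29q_N.
∂π_N/∂q_N = 153 - 2q_V - 4q_N = 0 gives the reaction function q_N = (153 - 2q_V)/4.
The leader anticipates this reaction. Substituting into P = 182 - 2Q gives P = 211/2 - q_V, so π_V = (211/2 - q_V)q_V - 49q_V.
Leader FOC: 113/2 - 2q_V = 0, so q_V = 113/4.
Then q_N = (153 - 2·(113/4))/4 = 193/8.
Price P = 182 - 2·(419/8) = 309/4.
Nimbus's profit: (309/4 - 29)·(193/8) - 282 = 882.0313.

882.03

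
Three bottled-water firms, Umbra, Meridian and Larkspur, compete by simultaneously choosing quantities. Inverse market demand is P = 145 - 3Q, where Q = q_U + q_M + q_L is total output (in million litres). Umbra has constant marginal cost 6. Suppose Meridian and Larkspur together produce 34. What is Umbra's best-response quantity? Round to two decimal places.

6.17

With rivals' combined output fixed at 34, Umbra's profit is π_U = (145 - 3·34 - 3q_U)q_U - (6q_U) = (43 - 3q_U)q_U - (6q_U).
∂π_U/∂q_U = 37 - 6q_U = 0, so q_U = 37/6.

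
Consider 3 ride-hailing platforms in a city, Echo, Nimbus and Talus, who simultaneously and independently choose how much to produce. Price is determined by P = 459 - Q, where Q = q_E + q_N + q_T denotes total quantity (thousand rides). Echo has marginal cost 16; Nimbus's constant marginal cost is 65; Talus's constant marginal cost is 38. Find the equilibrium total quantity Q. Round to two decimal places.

Echo's profit: π_E = (459 - Q)q_E - (16q_E). Setting ∂π_E/∂q_E = 0: 443 - 2q_E - (q_N + q_T) = 0.
Nimbus's first-order condition: 394 - 2q_N - (q_E + q_T) = 0.
Talus's first-order condition: 421 - 2q_T - (q_E + q_N) = 0.
Adding the 3 conditions: 1258 − 2Q − 2Q = 0, i.e. Q = 629/2.
Back-substituting: q_E = (443 − 629/2) = 257/2, q_N = (394 − 629/2) = 159/2, q_T = (421 − 629/2) = 213/2.
Total output Q = 257/2 + 159/2 + 213/2 = 629/2.

314.50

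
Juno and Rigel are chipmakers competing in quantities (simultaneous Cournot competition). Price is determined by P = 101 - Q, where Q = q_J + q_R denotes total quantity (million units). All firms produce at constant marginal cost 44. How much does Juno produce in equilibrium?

Each firm earns π_i = (101 - Q)q_i - 44q_i.
Setting ∂π_i/∂q_i = 0 with rivals' quantities fixed: 57 - 2q_i - q_j = 0.
With identical firms every q_j equals q_i, so q_j = q_i and 57 = 3q_i, giving q_i = 19.

19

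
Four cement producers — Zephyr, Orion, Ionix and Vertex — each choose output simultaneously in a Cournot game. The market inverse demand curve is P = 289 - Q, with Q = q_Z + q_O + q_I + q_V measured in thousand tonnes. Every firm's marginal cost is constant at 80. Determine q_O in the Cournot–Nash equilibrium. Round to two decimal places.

41.80

A representative firm's profit is π_i = q_i(289 - Q) - 80q_i.
Setting ∂π_i/∂q_i = 0 with rivals' quantities fixed: 209 - 2q_i - Σ_{j≠i} q_j = 0.
With identical firms every q_j equals q_i, so Σ_{j≠i} q_j = 3q_i and 209 = 5q_i, giving q_i = 209/5.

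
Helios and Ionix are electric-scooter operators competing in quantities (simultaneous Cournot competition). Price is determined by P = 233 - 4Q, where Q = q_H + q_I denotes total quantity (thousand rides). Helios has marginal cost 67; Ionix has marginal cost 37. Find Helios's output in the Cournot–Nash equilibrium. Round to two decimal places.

Helios's profit: π_H = (233 - 4Q)q_H - (67q_H). Setting ∂π_H/∂q_H = 0: 166 - 8q_H - 4(q_I) = 0.
Ionix's first-order condition: 196 - 8q_I - 4(q_H) = 0.
Rearranging gives the reaction functions q_H = (166 - 4q_I)/8 and q_I = (196 - 4q_H)/8.
Solving the pair: q_H = 34/3, q_I = 113/6.

11.33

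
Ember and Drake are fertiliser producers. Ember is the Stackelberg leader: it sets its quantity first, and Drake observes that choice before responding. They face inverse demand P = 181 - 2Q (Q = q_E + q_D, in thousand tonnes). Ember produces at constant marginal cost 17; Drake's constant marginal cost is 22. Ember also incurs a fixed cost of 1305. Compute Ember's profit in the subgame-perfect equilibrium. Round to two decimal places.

480.06

The follower Drake best-responds to any q_E: π_D = (181 - 2Q)q_D - 22q_D.
Follower FOC: 159 - 2q_E - 4q_D = 0, so q_D(q_E) = (159 - 2q_E)/4.
The leader anticipates this reaction. Substituting into P = 181 - 2Q gives P = 203/2 - q_E, so π_E = (203/2 - q_E)q_E - 17q_E.
Leader FOC: 169/2 - 2q_E = 0, so q_E = 169/4.
Then q_D = (159 - 2·(169/4))/4 = 149/8.
Price P = 181 - 2·(487/8) = 237/4.
Ember's profit: (237/4 - 17)·(169/4) - 1305 = 480.0625.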